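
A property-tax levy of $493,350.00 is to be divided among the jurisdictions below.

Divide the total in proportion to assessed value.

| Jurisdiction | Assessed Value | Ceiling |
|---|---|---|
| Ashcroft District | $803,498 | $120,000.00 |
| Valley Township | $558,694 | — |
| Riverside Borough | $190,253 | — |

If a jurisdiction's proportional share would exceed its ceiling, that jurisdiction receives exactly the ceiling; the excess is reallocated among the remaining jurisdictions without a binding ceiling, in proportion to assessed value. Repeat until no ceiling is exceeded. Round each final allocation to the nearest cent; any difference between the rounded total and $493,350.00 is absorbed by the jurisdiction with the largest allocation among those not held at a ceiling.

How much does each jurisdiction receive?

Ashcroft District: $120,000.00 · Valley Township: $278,508.90 · Riverside Borough: $94,841.10

Total assessed value = 1,552,445.
Proportional shares (ignoring caps): Ashcroft District 255,342.8549; Valley Township 177,546.8277; Riverside Borough 60,460.3175.
Capped: Ashcroft District ($120,000.00); balance $373,350.00 reallocated over remaining assessed value 748,947.
Remaining shares: Valley Township 278,508.8997 → $278,508.90; Riverside Borough 94,841.1003 → $94,841.10.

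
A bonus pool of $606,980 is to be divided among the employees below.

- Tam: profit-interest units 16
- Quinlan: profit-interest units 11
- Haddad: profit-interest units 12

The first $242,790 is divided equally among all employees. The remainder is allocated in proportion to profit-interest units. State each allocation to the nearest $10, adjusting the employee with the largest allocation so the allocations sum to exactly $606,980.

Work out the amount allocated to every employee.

Equal tier: $242,790 ÷ 3 = $80,930 apiece.
Remainder $364,190 by profit-interest units (total 39): Tam 149,411.28 → $149,410; Quinlan 102,720.26 → $102,720; Haddad 112,058.46 → $112,060.
Totals: Tam $80,930 + $149,410 = $230,340; Quinlan $80,930 + $102,720 = $183,650; Haddad $80,930 + $112,060 = $192,990.

Tam: $230,340 · Quinlan: $183,650 · Haddad: $192,990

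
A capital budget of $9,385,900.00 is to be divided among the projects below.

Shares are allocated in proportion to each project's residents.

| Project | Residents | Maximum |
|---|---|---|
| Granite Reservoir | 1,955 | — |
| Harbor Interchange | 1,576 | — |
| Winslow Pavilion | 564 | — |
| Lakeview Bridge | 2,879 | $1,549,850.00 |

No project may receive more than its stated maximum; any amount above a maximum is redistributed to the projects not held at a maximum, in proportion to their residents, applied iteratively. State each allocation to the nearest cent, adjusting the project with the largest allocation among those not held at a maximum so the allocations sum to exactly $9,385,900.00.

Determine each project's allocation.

Sum of residents: 6,974.
Unconstrained shares: Granite Reservoir 2,631,120.5191; Harbor Interchange 2,121,046.5156; Winslow Pavilion 759,054.7175; Lakeview Bridge 3,874,678.2478.
Cap binds for Lakeview Bridge ($1,549,850.00); balance $7,836,050.00 reallocated over remaining residents 4,095.
Redistributed shares: Granite Reservoir 3,741,020.2076 → $3,741,020.21; Harbor Interchange 3,015,778.9499 → $3,015,778.95; Winslow Pavilion 1,079,250.8425 → $1,079,250.84.

Granite Reservoir: $3,741,020.21; Harbor Interchange: $3,015,778.95; Winslow Pavilion: $1,079,250.84; Lakeview Bridge: $1,549,850.00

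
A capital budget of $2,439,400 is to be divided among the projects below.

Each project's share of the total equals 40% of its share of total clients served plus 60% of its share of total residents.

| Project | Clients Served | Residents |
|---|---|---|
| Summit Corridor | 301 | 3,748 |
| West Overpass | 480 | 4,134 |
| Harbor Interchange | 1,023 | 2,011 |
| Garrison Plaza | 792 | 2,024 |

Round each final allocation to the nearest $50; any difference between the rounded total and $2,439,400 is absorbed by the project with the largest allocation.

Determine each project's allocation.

Clients served total 2,596; residents total 11,917.
Blended shares (40% clients served + 60% residents): Summit Corridor 0.2351; West Overpass 0.2821; Harbor Interchange 0.2589; Garrison Plaza 0.2239.
Unrounded shares: Summit Corridor 573,464.53; West Overpass 688,153.69; Harbor Interchange 631,505.61; Garrison Plaza 546,276.16.
At nearest $50: Summit Corridor $573,450; West Overpass $688,150; Harbor Interchange $631,500; Garrison Plaza $546,300. Sum = $2,439,400.
Sum already equals the total — no adjustment.

Summit Corridor: $573,450 · West Overpass: $688,150 · Harbor Interchange: $631,500 · Garrison Plaza: $546,300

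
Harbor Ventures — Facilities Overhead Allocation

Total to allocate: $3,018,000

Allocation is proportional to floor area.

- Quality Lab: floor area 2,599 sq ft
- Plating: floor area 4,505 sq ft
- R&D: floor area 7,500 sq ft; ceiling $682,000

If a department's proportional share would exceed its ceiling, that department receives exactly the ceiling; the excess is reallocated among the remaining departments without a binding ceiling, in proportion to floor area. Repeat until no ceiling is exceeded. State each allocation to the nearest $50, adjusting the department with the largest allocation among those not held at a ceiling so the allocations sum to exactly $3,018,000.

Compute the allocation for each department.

Sum of floor area: 14,604.
Proportional shares (ignoring caps): Quality Lab 537,098.19; Plating 930,983.98; R&D 1,549,917.83.
Cap binds for R&D ($682,000); balance $2,336,000 reallocated over remaining floor area 7,104.
Remaining shares: Quality Lab 854,626.13 → $854,650; Plating 1,481,373.87 → $1,481,350.

Quality Lab: $854,650; Plating: $1,481,350; R&D: $682,000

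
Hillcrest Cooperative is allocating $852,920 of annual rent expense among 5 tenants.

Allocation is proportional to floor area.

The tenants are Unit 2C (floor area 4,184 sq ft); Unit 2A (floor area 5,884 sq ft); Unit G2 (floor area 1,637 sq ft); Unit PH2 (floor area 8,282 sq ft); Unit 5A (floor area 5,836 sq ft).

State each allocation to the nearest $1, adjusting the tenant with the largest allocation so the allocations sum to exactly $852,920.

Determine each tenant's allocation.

Floor area total: 25,823.
Pro-rata amounts: Unit 2C 4,184/25,823 × $852,920 = 138,195.30; Unit 2A 5,884/25,823 × $852,920 = 194,345.40; Unit G2 1,637/25,823 × $852,920 = 54,069.24; Unit PH2 8,282/25,823 × $852,920 = 273,550.07; Unit 5A 5,836/25,823 × $852,920 = 192,759.99.
At nearest $1: Unit 2C $138,195; Unit 2A $194,345; Unit G2 $54,069; Unit PH2 $273,550; Unit 5A $192,760. Sum = $852,919.
Difference $852,920 − $852,919 = +$1 applied to largest allocation (Unit PH2): Unit PH2 becomes $273,551.

Unit 2C: $138,195; Unit 2A: $194,345; Unit G2: $54,069; Unit PH2: $273,551; Unit 5A: $192,760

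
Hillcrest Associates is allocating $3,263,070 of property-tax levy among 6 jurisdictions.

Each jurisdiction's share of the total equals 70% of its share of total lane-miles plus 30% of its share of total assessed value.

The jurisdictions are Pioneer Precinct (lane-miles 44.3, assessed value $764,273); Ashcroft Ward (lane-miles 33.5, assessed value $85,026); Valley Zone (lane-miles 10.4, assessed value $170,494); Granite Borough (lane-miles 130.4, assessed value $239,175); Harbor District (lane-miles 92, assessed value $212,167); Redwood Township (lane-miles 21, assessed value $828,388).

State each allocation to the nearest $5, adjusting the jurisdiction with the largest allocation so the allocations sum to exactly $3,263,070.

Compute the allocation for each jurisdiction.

Lane-miles total 331.6; assessed value total 2,299,523.
Composite weights (70% lane-miles + 30% assessed value): Pioneer Precinct 0.1932; Ashcroft Ward 0.0818; Valley Zone 0.0442; Granite Borough 0.3065; Harbor District 0.2219; Redwood Township 0.1524.
Raw shares: Pioneer Precinct 630,505.87; Ashcroft Ward 266,953.00; Valley Zone 144,218.30; Granite Borough 1,000,048.14; Harbor District 724,041.26; Redwood Township 497,303.42.
After rounding ($5): Pioneer Precinct $630,505; Ashcroft Ward $266,955; Valley Zone $144,220; Granite Borough $1,000,050; Harbor District $724,040; Redwood Township $497,305. Sum = $3,263,075.
Difference $3,263,070 − $3,263,075 = −$5 applied to largest allocation (Granite Borough): Granite Borough becomes $1,000,045.

Pioneer Precinct: $630,505; Ashcroft Ward: $266,955; Valley Zone: $144,220; Granite Borough: $1,000,045; Harbor District: $724,040; Redwood Township: $497,305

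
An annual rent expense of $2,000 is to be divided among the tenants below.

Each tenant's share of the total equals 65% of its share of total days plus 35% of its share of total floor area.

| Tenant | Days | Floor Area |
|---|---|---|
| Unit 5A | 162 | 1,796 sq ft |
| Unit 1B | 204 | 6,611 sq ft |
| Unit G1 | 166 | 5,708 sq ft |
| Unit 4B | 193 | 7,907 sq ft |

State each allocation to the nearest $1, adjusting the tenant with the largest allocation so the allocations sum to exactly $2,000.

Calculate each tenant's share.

Days total 725; floor area total 22,022.
Combined weights (65% days + 35% floor area): Unit 5A 0.1738; Unit 1B 0.2880; Unit G1 0.2395; Unit 4B 0.2987.
Proportional shares: Unit 5A 347.57; Unit 1B 575.93; Unit G1 479.09; Unit 4B 597.40.
Rounded to nearest $1: Unit 5A $348; Unit 1B $576; Unit G1 $479; Unit 4B $597. Sum = $2,000.
No rounding difference to absorb.

Unit 5A: $348 · Unit 1B: $576 · Unit G1: $479 · Unit 4B: $597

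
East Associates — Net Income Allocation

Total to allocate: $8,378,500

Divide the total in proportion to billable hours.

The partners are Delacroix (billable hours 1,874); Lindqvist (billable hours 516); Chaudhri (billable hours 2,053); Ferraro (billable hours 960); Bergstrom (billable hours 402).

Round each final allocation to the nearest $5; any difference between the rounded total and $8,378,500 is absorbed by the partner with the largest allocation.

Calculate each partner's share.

Delacroix: $2,704,790; Lindqvist: $744,755; Chaudhri: $2,963,150; Ferraro: $1,385,590; Bergstrom: $580,215

Sum of billable hours: 5,805.
Proportional shares: Delacroix 1,874/5,805 × $8,378,500 = 2,704,790.53; Lindqvist 516/5,805 × $8,378,500 = 744,755.56; Chaudhri 2,053/5,805 × $8,378,500 = 2,963,145.65; Ferraro 960/5,805 × $8,378,500 = 1,385,591.73; Bergstrom 402/5,805 × $8,378,500 = 580,216.54.
Rounded to nearest $5: Delacroix $2,704,790; Lindqvist $744,755; Chaudhri $2,963,145; Ferraro $1,385,590; Bergstrom $580,215. Sum = $8,378,495.
Difference $8,378,500 − $8,378,495 = +$5 applied to largest allocation (Chaudhri): Chaudhri becomes $2,963,150.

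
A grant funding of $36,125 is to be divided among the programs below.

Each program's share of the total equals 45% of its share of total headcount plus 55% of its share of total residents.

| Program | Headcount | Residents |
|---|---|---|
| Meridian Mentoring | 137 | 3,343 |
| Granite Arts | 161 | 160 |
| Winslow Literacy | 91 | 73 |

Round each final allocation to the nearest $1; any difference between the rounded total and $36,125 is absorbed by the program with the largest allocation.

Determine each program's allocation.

Meridian Mentoring: $24,300; Granite Arts: $7,617; Winslow Literacy: $4,208

Totals — headcount 389, residents 3,576.
Composite weights (45% headcount + 55% residents): Meridian Mentoring 0.6726; Granite Arts 0.2109; Winslow Literacy 0.1165.
Raw shares: Meridian Mentoring 24,299.38; Granite Arts 7,617.15; Winslow Literacy 4,208.47.
At nearest $1: Meridian Mentoring $24,299; Granite Arts $7,617; Winslow Literacy $4,208. Sum = $36,124.
Difference $36,125 − $36,124 = +$1 applied to largest allocation (Meridian Mentoring): Meridian Mentoring becomes $24,300.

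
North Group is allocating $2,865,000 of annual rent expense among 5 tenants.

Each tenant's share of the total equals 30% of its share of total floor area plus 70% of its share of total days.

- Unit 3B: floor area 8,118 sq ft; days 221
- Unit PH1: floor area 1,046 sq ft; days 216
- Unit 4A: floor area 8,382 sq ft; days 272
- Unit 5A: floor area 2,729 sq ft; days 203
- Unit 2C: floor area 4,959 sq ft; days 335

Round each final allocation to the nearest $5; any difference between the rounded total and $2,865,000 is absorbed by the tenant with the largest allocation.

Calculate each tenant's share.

Unit 3B: $631,935 · Unit PH1: $383,010 · Unit 4A: $722,950 · Unit 5A: $419,430 · Unit 2C: $707,675

Totals — floor area 25,234, days 1,247.
Combined weights (30% floor area + 70% days): Unit 3B 0.2206; Unit PH1 0.1337; Unit 4A 0.2523; Unit 5A 0.1464; Unit 2C 0.2470.
Unrounded shares: Unit 3B 631,934.14; Unit PH1 383,012.12; Unit 4A 722,947.54; Unit 5A 419,429.72; Unit 2C 707,676.47.
After rounding ($5): Unit 3B $631,935; Unit PH1 $383,010; Unit 4A $722,950; Unit 5A $419,430; Unit 2C $707,675. Sum = $2,865,000.
No rounding difference to absorb.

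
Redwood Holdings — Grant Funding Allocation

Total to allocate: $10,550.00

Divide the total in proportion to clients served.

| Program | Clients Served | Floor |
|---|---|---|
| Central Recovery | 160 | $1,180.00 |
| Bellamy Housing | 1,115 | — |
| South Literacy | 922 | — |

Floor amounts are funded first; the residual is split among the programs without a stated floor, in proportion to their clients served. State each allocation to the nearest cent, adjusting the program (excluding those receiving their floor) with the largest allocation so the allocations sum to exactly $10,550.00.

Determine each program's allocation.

Fund the minimums — Central Recovery $1,180.00. Balance $9,370.00.
Balance split over remaining clients served 2,037: Bellamy Housing 5,128.8905 → $5,128.89; South Literacy 4,241.1095 → $4,241.11.

Central Recovery: $1,180.00; Bellamy Housing: $5,128.89; South Literacy: $4,241.11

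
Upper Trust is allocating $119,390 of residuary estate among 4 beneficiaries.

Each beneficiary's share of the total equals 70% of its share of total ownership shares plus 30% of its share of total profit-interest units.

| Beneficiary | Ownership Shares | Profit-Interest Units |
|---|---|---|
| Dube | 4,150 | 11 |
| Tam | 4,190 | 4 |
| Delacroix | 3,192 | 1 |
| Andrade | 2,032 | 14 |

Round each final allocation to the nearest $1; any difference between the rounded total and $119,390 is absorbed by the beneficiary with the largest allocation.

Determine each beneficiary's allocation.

Dube: $38,702; Tam: $30,592; Delacroix: $20,861; Andrade: $29,235

Totals — ownership shares 13,564, profit-interest units 30.
Blended shares (70% ownership shares + 30% profit-interest units): Dube 0.3242; Tam 0.2562; Delacroix 0.1747; Andrade 0.2449.
Unrounded shares: Dube 38,702.64; Tam 30,591.80; Delacroix 20,861.03; Andrade 29,234.53.
After rounding ($1): Dube $38,703; Tam $30,592; Delacroix $20,861; Andrade $29,235. Sum = $119,391.
Difference $119,390 − $119,391 = −$1 applied to largest allocation (Dube): Dube becomes $38,702.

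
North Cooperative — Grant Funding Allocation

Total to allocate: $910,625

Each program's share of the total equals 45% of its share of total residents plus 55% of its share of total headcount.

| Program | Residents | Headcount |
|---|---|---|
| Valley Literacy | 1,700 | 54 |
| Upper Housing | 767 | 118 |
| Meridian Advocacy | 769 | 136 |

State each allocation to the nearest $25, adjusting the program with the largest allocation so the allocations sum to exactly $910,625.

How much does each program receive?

Valley Literacy: $303,075; Upper Housing: $289,000; Meridian Advocacy: $318,550

Residents total 3,236; headcount total 308.
Combined weights (45% residents + 55% headcount): Valley Literacy 0.3328; Upper Housing 0.3174; Meridian Advocacy 0.3498.
Proportional shares: Valley Literacy 303,084.72; Upper Housing 289,008.46; Meridian Advocacy 318,531.82.
At nearest $25: Valley Literacy $303,075; Upper Housing $289,000; Meridian Advocacy $318,525. Sum = $910,600.
Difference $910,625 − $910,600 = +$25 applied to largest allocation (Meridian Advocacy): Meridian Advocacy becomes $318,550.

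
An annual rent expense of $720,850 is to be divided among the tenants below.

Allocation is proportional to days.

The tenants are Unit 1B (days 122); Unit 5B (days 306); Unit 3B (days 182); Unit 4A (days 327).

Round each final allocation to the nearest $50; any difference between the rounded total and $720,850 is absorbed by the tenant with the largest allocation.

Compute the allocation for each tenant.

Combined days = 937.
Raw shares: Unit 1B 122/937 × $720,850 = 93,856.67; Unit 5B 306/937 × $720,850 = 235,410.99; Unit 3B 182/937 × $720,850 = 140,015.69; Unit 4A 327/937 × $720,850 = 251,566.65.
Rounded to nearest $50: Unit 1B $93,850; Unit 5B $235,400; Unit 3B $140,000; Unit 4A $251,550. Sum = $720,800.
Difference $720,850 − $720,800 = +$50 applied to largest allocation (Unit 4A): Unit 4A becomes $251,600.

Unit 1B: $93,850 · Unit 5B: $235,400 · Unit 3B: $140,000 · Unit 4A: $251,600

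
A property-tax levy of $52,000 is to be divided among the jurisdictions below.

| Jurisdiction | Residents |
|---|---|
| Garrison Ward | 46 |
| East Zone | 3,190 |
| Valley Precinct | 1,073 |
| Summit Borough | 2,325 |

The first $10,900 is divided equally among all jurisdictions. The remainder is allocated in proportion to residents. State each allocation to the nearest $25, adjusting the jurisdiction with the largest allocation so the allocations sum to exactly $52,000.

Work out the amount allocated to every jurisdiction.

First tranche $10,900 split equally: $2,725 each.
Remainder $41,100 by residents (total 6,634): Garrison Ward 284.99 → $275; East Zone 19,763.19 → $19,775; Valley Precinct 6,647.62 → $6,650; Summit Borough 14,404.21 → $14,400.
Totals: Garrison Ward $2,725 + $275 = $3,000; East Zone $2,725 + $19,775 = $22,500; Valley Precinct $2,725 + $6,650 = $9,375; Summit Borough $2,725 + $14,400 = $17,125.

Garrison Ward: $3,000; East Zone: $22,500; Valley Precinct: $9,375; Summit Borough: $17,125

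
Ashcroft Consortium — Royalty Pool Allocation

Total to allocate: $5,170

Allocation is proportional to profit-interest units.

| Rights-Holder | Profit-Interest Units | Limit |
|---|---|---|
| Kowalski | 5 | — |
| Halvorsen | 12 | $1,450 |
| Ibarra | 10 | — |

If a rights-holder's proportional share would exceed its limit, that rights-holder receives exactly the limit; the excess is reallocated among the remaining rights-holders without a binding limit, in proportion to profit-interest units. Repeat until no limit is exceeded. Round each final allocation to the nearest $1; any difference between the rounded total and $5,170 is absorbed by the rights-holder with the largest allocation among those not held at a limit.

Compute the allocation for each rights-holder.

Profit-interest units total: 27.
Unconstrained shares: Kowalski 957.41; Halvorsen 2,297.78; Ibarra 1,914.81.
Held at cap: Halvorsen ($1,450); balance $3,720 reallocated over remaining profit-interest units 15.
Redistributed shares: Kowalski 1,240.00 → $1,240; Ibarra 2,480.00 → $2,480.

Kowalski: $1,240 · Halvorsen: $1,450 · Ibarra: $2,480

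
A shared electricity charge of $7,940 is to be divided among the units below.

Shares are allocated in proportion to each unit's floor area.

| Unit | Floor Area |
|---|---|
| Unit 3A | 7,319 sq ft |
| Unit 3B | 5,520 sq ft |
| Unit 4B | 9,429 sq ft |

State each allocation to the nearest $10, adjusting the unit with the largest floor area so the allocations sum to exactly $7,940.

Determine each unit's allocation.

Unit 3A: $2,610 | Unit 3B: $1,970 | Unit 4B: $3,360

Sum of floor area: 7,319 + 5,520 + 9,429 = 22,268.
Pro-rata amounts: Unit 3A 2,609.70; Unit 3B 1,968.24; Unit 4B 3,362.06.
Rounded to nearest $10: Unit 3A $2,610; Unit 3B $1,970; Unit 4B $3,360. Sum = $7,940.
Sum already equals the total — no adjustment.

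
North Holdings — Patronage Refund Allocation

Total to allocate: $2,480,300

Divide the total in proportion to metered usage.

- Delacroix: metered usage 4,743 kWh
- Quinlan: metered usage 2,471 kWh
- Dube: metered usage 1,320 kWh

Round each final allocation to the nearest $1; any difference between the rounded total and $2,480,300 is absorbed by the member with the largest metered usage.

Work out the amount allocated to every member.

Delacroix: $1,378,494; Quinlan: $718,165; Dube: $383,641

Metered usage total: 4,743 + 2,471 + 1,320 = 8,534.
Unrounded shares: Delacroix 1,378,493.43; Quinlan 718,165.14; Dube 383,641.43.
After rounding ($1): Delacroix $1,378,493; Quinlan $718,165; Dube $383,641. Sum = $2,480,299.
Difference $2,480,300 − $2,480,299 = +$1 applied to largest metered usage (Delacroix): Delacroix becomes $1,378,494.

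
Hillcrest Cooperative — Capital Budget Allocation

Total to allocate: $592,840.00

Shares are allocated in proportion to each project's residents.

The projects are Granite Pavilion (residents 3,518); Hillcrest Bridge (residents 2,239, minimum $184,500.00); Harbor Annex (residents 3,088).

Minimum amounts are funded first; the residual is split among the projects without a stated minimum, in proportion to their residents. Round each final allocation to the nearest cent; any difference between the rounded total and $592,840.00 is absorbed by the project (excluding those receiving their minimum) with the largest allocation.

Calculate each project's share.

Granite Pavilion: $217,459.90 | Hillcrest Bridge: $184,500.00 | Harbor Annex: $190,880.10

Guaranteed amounts: Hillcrest Bridge $184,500.00. Balance $408,340.00.
Balance split over remaining residents 6,606: Granite Pavilion 217,459.9031 → $217,459.90; Harbor Annex 190,880.0969 → $190,880.10.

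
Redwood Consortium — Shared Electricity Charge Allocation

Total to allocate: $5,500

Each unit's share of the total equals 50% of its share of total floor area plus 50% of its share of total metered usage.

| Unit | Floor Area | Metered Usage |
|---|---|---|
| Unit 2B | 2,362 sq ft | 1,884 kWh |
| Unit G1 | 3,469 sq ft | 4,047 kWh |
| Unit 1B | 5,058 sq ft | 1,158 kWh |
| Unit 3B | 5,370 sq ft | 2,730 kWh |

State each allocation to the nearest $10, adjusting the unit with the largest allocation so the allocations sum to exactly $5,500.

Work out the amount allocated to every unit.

Unit 2B: $930 · Unit G1: $1,720 · Unit 1B: $1,180 · Unit 3B: $1,670

Floor area total 16,259; metered usage total 9,819.
Composite weights (50% floor area + 50% metered usage): Unit 2B 0.1686; Unit G1 0.3128; Unit 1B 0.2145; Unit 3B 0.3042.
Proportional shares: Unit 2B 927.15; Unit G1 1,720.18; Unit 1B 1,179.82; Unit 3B 1,672.86.
After rounding ($10): Unit 2B $930; Unit G1 $1,720; Unit 1B $1,180; Unit 3B $1,670. Sum = $5,500.
Sum already equals the total — no adjustment.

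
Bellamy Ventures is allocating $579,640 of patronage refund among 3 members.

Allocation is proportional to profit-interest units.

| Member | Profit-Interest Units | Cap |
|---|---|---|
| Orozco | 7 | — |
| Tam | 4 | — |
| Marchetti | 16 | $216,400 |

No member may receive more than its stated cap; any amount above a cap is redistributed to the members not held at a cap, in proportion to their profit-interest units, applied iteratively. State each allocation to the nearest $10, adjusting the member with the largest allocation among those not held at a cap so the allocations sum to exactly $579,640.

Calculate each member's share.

Orozco: $231,150 | Tam: $132,090 | Marchetti: $216,400

Profit-interest units total: 27.
Unconstrained shares: Orozco 150,277.04; Tam 85,872.59; Marchetti 343,490.37.
Capped: Marchetti ($216,400); remaining pool $363,240 reallocated over remaining profit-interest units 11.
Remaining shares: Orozco 231,152.73 → $231,150; Tam 132,087.27 → $132,090.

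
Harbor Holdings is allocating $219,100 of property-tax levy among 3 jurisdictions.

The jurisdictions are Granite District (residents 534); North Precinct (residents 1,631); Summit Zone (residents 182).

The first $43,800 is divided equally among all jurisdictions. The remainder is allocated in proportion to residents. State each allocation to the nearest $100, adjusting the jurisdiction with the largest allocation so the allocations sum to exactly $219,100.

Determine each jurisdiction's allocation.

Equal tier: $43,800 ÷ 3 = $14,600 apiece.
Remainder $175,300 by residents (total 2,347): Granite District 39,885.04 → $39,900; North Precinct 121,821.18 → $121,800; Summit Zone 13,593.78 → $13,600.
Totals: Granite District $14,600 + $39,900 = $54,500; North Precinct $14,600 + $121,800 = $136,400; Summit Zone $14,600 + $13,600 = $28,200.

Granite District: $54,500 · North Precinct: $136,400 · Summit Zone: $28,200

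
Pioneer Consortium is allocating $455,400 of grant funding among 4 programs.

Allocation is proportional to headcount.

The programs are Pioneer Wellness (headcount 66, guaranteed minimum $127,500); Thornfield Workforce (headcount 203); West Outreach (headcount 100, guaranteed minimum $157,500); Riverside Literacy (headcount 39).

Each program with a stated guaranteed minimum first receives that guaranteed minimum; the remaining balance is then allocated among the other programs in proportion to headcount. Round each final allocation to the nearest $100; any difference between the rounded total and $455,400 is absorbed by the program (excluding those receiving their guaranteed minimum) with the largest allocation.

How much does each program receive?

Minimums first: Pioneer Wellness $127,500; West Outreach $157,500. Remaining pool $170,400.
Remaining pool split over remaining headcount 242: Thornfield Workforce 142,938.84 → $142,900; Riverside Literacy 27,461.16 → $27,500.

Pioneer Wellness: $127,500 | Thornfield Workforce: $142,900 | West Outreach: $157,500 | Riverside Literacy: $27,500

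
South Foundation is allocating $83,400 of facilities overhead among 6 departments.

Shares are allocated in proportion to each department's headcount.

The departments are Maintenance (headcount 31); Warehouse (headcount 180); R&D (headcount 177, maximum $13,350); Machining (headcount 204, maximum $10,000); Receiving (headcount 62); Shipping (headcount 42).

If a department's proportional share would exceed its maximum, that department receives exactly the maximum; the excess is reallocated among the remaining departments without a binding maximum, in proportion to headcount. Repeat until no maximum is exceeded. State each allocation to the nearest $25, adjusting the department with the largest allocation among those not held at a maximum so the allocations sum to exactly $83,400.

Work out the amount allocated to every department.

Maintenance: $5,900; Warehouse: $34,325; R&D: $13,350; Machining: $10,000; Receiving: $11,825; Shipping: $8,000

Headcount total: 696.
Pro-rata shares before constraints: Maintenance 3,714.66; Warehouse 21,568.97; R&D 21,209.48; Machining 24,444.83; Receiving 7,429.31; Shipping 5,032.76.
Capped: R&D ($13,350), Machining ($10,000); residual $60,050 reallocated over remaining headcount 315.
Shares after redistribution: Maintenance 5,909.68 → $5,900; Warehouse 34,314.29 → $34,325; Receiving 11,819.37 → $11,825; Shipping 8,006.67 → $8,000.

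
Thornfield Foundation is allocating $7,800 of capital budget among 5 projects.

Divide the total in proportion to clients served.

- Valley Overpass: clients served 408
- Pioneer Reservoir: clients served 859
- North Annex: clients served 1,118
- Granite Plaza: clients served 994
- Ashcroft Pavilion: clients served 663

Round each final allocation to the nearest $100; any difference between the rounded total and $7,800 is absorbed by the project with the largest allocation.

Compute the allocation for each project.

Clients served total: 4,042.
Proportional shares: Valley Overpass 408/4,042 × $7,800 = 787.33; Pioneer Reservoir 859/4,042 × $7,800 = 1,657.64; North Annex 1,118/4,042 × $7,800 = 2,157.45; Granite Plaza 994/4,042 × $7,800 = 1,918.16; Ashcroft Pavilion 663/4,042 × $7,800 = 1,279.42.
Rounded to nearest $100: Valley Overpass $800; Pioneer Reservoir $1,700; North Annex $2,200; Granite Plaza $1,900; Ashcroft Pavilion $1,300. Sum = $7,900.
Difference $7,800 − $7,900 = −$100 applied to largest allocation (North Annex): North Annex becomes $2,100.

Valley Overpass: $800 | Pioneer Reservoir: $1,700 | North Annex: $2,100 | Granite Plaza: $1,900 | Ashcroft Pavilion: $1,300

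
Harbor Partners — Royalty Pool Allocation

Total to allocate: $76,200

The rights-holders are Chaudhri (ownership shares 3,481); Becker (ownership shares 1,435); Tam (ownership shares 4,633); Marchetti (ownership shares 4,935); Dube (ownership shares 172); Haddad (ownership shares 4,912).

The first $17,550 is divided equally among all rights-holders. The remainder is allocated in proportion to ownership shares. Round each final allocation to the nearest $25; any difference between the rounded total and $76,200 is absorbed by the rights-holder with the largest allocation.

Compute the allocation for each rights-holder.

Chaudhri: $13,350 · Becker: $7,225 · Tam: $16,800 · Marchetti: $17,725 · Dube: $3,450 · Haddad: $17,650

Equal tier: $17,550 ÷ 6 = $2,925 apiece.
Remainder $58,650 by ownership shares (total 19,568): Chaudhri 10,433.39 → $10,425; Becker 4,301.04 → $4,300; Tam 13,886.21 → $13,875; Marchetti 14,791.38 → $14,800; Dube 515.53 → $525; Haddad 14,722.44 → $14,725.
Totals: Chaudhri $2,925 + $10,425 = $13,350; Becker $2,925 + $4,300 = $7,225; Tam $2,925 + $13,875 = $16,800; Marchetti $2,925 + $14,800 = $17,725; Dube $2,925 + $525 = $3,450; Haddad $2,925 + $14,725 = $17,650.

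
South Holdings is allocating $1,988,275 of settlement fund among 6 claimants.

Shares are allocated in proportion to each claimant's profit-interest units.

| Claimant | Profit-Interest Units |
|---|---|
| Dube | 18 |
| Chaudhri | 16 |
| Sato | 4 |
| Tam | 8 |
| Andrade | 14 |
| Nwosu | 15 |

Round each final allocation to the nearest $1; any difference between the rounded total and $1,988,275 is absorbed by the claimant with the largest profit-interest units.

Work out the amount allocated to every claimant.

Dube: $477,186 · Chaudhri: $424,165 · Sato: $106,041 · Tam: $212,083 · Andrade: $371,145 · Nwosu: $397,655

Combined profit-interest units = 18 + 16 + 4 + 8 + 14 + 15 = 75.
Pro-rata amounts: Dube 477,186.00; Chaudhri 424,165.33; Sato 106,041.33; Tam 212,082.67; Andrade 371,144.67; Nwosu 397,655.00.
After rounding ($1): Dube $477,186; Chaudhri $424,165; Sato $106,041; Tam $212,083; Andrade $371,145; Nwosu $397,655. Sum = $1,988,275.
Rounded total matches; no reconciliation needed.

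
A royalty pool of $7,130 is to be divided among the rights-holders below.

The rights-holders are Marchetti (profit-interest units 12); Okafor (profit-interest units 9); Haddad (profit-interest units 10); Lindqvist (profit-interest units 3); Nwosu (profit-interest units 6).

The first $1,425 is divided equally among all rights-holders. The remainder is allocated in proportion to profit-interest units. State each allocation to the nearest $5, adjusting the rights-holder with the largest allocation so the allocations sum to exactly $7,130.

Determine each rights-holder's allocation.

Marchetti: $1,995; Okafor: $1,570; Haddad: $1,710; Lindqvist: $715; Nwosu: $1,140

Equal tier: $1,425 ÷ 5 = $285 apiece.
Remainder $5,705 by profit-interest units (total 40): Marchetti 1,711.50 → $1,710; Okafor 1,283.62 → $1,285; Haddad 1,426.25 → $1,425; Lindqvist 427.88 → $430; Nwosu 855.75 → $855.
Totals: Marchetti $285 + $1,710 = $1,995; Okafor $285 + $1,285 = $1,570; Haddad $285 + $1,425 = $1,710; Lindqvist $285 + $430 = $715; Nwosu $285 + $855 = $1,140.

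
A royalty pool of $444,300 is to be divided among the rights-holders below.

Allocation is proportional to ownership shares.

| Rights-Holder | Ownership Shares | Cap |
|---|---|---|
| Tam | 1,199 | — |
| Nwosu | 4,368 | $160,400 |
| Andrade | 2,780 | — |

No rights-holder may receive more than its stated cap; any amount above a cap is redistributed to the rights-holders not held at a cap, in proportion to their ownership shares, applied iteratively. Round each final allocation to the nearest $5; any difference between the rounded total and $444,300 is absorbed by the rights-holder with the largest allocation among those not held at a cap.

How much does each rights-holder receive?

Total ownership shares = 8,347.
Unconstrained shares: Tam 63,821.22; Nwosu 232,502.98; Andrade 147,975.80.
Capped: Nwosu ($160,400); residual $283,900 reallocated over remaining ownership shares 3,979.
Remaining shares: Tam 85,548.15 → $85,550; Andrade 198,351.85 → $198,350.

Tam: $85,550; Nwosu: $160,400; Andrade: $198,350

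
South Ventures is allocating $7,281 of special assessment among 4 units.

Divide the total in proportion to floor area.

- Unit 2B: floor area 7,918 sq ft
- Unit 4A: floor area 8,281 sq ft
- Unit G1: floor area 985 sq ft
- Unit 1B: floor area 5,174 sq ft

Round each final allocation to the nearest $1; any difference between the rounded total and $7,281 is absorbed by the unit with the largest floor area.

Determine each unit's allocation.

Unit 2B: $2,579; Unit 4A: $2,696; Unit G1: $321; Unit 1B: $1,685

Sum of floor area: 22,358.
Proportional shares: Unit 2B 7,918/22,358 × $7,281 = 2,578.54; Unit 4A 8,281/22,358 × $7,281 = 2,696.75; Unit G1 985/22,358 × $7,281 = 320.77; Unit 1B 5,174/22,358 × $7,281 = 1,684.94.
At nearest $1: Unit 2B $2,579; Unit 4A $2,697; Unit G1 $321; Unit 1B $1,685. Sum = $7,282.
Difference $7,281 − $7,282 = −$1 applied to largest floor area (Unit 4A): Unit 4A becomes $2,696.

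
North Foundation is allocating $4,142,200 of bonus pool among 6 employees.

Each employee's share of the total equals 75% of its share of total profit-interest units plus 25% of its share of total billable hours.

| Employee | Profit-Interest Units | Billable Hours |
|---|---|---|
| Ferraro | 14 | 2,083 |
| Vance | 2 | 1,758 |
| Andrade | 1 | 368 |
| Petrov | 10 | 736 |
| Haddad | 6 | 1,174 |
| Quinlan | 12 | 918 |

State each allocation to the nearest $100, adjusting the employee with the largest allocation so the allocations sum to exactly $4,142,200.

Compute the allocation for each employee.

Ferraro: $1,273,000; Vance: $396,800; Andrade: $123,200; Petrov: $798,700; Haddad: $587,000; Quinlan: $963,500

Totals — profit-interest units 45, billable hours 7,037.
Blended shares (75% profit-interest units + 25% billable hours): Ferraro 0.3073; Vance 0.0958; Andrade 0.0297; Petrov 0.1928; Haddad 0.1417; Quinlan 0.2326.
Raw shares: Ferraro 1,273,043.20; Vance 396,776.89; Andrade 123,190.77; Petrov 798,674.87; Haddad 586,983.35; Quinlan 963,530.93.
Rounded to nearest $100: Ferraro $1,273,000; Vance $396,800; Andrade $123,200; Petrov $798,700; Haddad $587,000; Quinlan $963,500. Sum = $4,142,200.
Rounded total matches; no reconciliation needed.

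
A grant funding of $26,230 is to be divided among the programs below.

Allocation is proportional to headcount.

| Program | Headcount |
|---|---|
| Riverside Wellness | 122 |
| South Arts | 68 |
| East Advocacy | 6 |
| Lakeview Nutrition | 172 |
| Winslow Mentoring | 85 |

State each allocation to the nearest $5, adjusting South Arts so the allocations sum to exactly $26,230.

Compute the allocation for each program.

Combined headcount = 453.
Unrounded shares: Riverside Wellness 122/453 × $26,230 = 7,064.15; South Arts 68/453 × $26,230 = 3,937.40; East Advocacy 6/453 × $26,230 = 347.42; Lakeview Nutrition 172/453 × $26,230 = 9,959.29; Winslow Mentoring 85/453 × $26,230 = 4,921.74.
Rounded to nearest $5: Riverside Wellness $7,065; South Arts $3,935; East Advocacy $345; Lakeview Nutrition $9,960; Winslow Mentoring $4,920. Sum = $26,225.
Difference $26,230 − $26,225 = +$5 applied to South Arts: South Arts becomes $3,940.

Riverside Wellness: $7,065 | South Arts: $3,940 | East Advocacy: $345 | Lakeview Nutrition: $9,960 | Winslow Mentoring: $4,920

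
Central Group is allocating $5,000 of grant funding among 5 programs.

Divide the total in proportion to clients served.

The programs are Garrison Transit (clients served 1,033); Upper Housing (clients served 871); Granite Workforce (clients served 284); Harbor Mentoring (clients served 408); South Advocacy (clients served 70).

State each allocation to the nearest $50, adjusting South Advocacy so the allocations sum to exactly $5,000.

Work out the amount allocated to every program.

Garrison Transit: $1,950 · Upper Housing: $1,650 · Granite Workforce: $550 · Harbor Mentoring: $750 · South Advocacy: $100

Combined clients served = 2,666.
Proportional shares: Garrison Transit 1,033/2,666 × $5,000 = 1,937.36; Upper Housing 871/2,666 × $5,000 = 1,633.53; Granite Workforce 284/2,666 × $5,000 = 532.63; Harbor Mentoring 408/2,666 × $5,000 = 765.19; South Advocacy 70/2,666 × $5,000 = 131.28.
At nearest $50: Garrison Transit $1,950; Upper Housing $1,650; Granite Workforce $550; Harbor Mentoring $750; South Advocacy $150. Sum = $5,050.
Difference $5,000 − $5,050 = −$50 applied to South Advocacy: South Advocacy becomes $100.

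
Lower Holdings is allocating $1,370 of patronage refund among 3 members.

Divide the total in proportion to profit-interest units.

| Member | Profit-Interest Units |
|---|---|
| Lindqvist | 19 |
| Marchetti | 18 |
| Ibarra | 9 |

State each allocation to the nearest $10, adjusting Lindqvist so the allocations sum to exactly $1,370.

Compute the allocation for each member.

Combined profit-interest units = 46.
Unrounded shares: Lindqvist 19/46 × $1,370 = 565.87; Marchetti 18/46 × $1,370 = 536.09; Ibarra 9/46 × $1,370 = 268.04.
Rounded to nearest $10: Lindqvist $570; Marchetti $540; Ibarra $270. Sum = $1,380.
Difference $1,370 − $1,380 = −$10 applied to Lindqvist: Lindqvist becomes $560.

Lindqvist: $560; Marchetti: $540; Ibarra: $270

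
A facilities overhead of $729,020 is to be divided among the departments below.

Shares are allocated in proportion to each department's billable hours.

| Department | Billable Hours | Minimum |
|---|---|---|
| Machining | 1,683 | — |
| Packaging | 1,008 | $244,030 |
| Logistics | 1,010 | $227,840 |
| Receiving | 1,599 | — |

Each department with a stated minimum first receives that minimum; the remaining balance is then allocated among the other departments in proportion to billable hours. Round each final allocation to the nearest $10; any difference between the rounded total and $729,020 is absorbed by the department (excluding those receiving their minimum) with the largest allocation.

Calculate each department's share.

Machining: $131,870 · Packaging: $244,030 · Logistics: $227,840 · Receiving: $125,280

Minimums first: Packaging $244,030; Logistics $227,840. Balance $257,150.
Balance split over remaining billable hours 3,282: Machining 131,865.77 → $131,870; Receiving 125,284.23 → $125,280.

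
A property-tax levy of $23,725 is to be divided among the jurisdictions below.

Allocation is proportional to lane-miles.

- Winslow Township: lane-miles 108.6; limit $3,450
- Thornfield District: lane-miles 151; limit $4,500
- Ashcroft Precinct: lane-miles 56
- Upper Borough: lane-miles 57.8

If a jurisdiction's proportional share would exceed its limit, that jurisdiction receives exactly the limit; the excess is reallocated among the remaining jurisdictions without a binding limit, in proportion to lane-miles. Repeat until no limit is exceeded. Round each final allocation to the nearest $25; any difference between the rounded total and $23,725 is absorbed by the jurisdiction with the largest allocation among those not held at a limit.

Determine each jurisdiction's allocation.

Total lane-miles = 373.4.
Proportional shares (ignoring caps): Winslow Township 6,900.20; Thornfield District 9,594.20; Ashcroft Precinct 3,558.11; Upper Borough 3,672.48.
Held at cap: Winslow Township ($3,450), Thornfield District ($4,500); remaining pool $15,775 reallocated over remaining lane-miles 113.8.
Redistributed shares: Ashcroft Precinct 7,762.74 → $7,775; Upper Borough 8,012.26 → $8,000.

Winslow Township: $3,450; Thornfield District: $4,500; Ashcroft Precinct: $7,775; Upper Borough: $8,000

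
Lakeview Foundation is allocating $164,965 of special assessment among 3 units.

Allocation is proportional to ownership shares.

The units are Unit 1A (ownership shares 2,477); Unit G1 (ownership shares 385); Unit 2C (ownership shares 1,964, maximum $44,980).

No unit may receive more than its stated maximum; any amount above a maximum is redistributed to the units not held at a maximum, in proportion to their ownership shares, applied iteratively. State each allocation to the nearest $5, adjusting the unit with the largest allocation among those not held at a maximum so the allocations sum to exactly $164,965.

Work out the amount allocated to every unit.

Unit 1A: $103,845 · Unit G1: $16,140 · Unit 2C: $44,980

Ownership shares total: 4,826.
Unconstrained shares: Unit 1A 84,670.18; Unit G1 13,160.28; Unit 2C 67,134.53.
Held at cap: Unit 2C ($44,980); remaining pool $119,985 reallocated over remaining ownership shares 2,862.
Remaining shares: Unit 1A 103,844.46 → $103,845; Unit G1 16,140.54 → $16,140.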